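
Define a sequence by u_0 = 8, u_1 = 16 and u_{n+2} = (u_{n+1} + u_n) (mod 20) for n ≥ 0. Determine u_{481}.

Listing terms: u_0 = 8; u_1 = 16; u_2 = 4; u_3 = 0; u_4 = 4; u_5 = 4; u_6 = 8; u_7 = 12; u_8 = 0; u_9 = 12; u_{10} = 12; u_{11} = 4; u_{12} = 16; u_{13} = 0; u_{14} = 16; u_{15} = 16; u_{16} = 12; u_{17} = 8; u_{18} = 0; u_{19} = 8; u_{20} = 8; u_{21} = 16.
The sequence repeats with period 20.
(481 - 0) mod 20 = 1, so u_{481} = u_1 = 16.

16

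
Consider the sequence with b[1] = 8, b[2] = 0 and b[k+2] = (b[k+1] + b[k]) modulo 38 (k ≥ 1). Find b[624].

Listing terms: b[1] = 8, b[2] = 0, b[3] = 8, b[4] = 8, b[5] = 16, b[6] = 24, b[7] = 2, b[8] = 26, b[9] = 28, b[10] = 16, b[11] = 6, b[12] = 22, b[13] = 28, b[14] = 12, b[15] = 2, b[16] = 14, b[17] = 16, b[18] = 30, b[19] = 8, b[20] = 0.
Since (b[19], b[20]) = (b[1], b[2]) = (8, 0) (two consecutive terms determine the rest), the sequence is periodic with period 18.
(624 - 1) mod 18 = 11, so b[624] = b[12] = 22.

22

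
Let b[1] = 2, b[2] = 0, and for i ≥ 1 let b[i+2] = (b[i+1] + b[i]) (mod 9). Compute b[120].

b[1] = 2,  b[2] = 0,  b[3] = 2,  b[4] = 2,  b[5] = 4,  b[6] = 6,  b[7] = 1,  b[8] = 7,  b[9] = 8,  b[10] = 6,  b[11] = 5,  b[12] = 2,  b[13] = 7,  b[14] = 0,  b[15] = 7,  b[16] = 7,  b[17] = 5,  b[18] = 3,  b[19] = 8,  b[20] = 2,  b[21] = 1,  b[22] = 3,  b[23] = 4,  b[24] = 7,  b[25] = 2,  b[26] = 0.
Since (b[25], b[26]) = (b[1], b[2]) = (2, 0) (two consecutive terms determine the rest), the sequence is periodic with period 24.
So b[120] = b[1 + ((120-1) mod 24)] = b[24] = 7.

7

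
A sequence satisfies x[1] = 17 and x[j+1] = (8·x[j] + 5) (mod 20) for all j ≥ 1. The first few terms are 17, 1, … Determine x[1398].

We have x[1] = 17,  x[2] = 1,  x[3] = 13,  x[4] = 9,  x[5] = 17.
The sequence repeats with period 4.
(1398 - 1) mod 4 = 1, so x[1398] = x[2] = 1.

1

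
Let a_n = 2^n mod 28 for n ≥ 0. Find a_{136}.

a_0 = 1,  a_1 = 2,  a_2 = 4,  a_3 = 8,  a_4 = 16,  a_5 = 4.
Since a_5 = a_2 = 4, the sequence is eventually periodic: after a pre-period of length 2 it cycles with period 3.
For n ≥ 2, a_n depends only on (n - 2) mod 3. (136 - 2) mod 3 = 2, so a_{136} = a_4 = 16.

16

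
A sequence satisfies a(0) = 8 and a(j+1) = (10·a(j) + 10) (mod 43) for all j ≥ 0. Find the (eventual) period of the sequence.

Listing terms: a(0) = 8; a(1) = 4; a(2) = 7; a(3) = 37; a(4) = 36; a(5) = 26; a(6) = 12; a(7) = 1; a(8) = 20; a(9) = 38; a(10) = 3; a(11) = 40; a(12) = 23; a(13) = 25; a(14) = 2; a(15) = 30; a(16) = 9; a(17) = 14; a(18) = 21; a(19) = 5; a(20) = 17; a(21) = 8.
Since a(21) = a(0) = 8, the sequence is periodic with period 21.

21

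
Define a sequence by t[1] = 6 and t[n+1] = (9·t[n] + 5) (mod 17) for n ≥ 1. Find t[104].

t[1] = 6; t[2] = 8; t[3] = 9; t[4] = 1; t[5] = 14; t[6] = 12; t[7] = 11; t[8] = 2; t[9] = 6.
The sequence repeats with period 8.
(104 - 1) mod 8 = 7, so t[104] = t[8] = 2.

2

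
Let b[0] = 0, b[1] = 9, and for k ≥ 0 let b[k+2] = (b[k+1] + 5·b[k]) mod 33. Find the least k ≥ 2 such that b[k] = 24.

Computing terms: b[0] = 0, b[1] = 9, b[2] = 9, b[3] = 21, b[4] = 0, b[5] = 6, b[6] = 6, b[7] = 3, b[8] = 0, b[9] = 15, b[10] = 15, b[11] = 24, b[12] = 0, b[13] = 21, b[14] = 21, b[15] = 27, b[16] = 0, b[17] = 3, b[18] = 3, b[19] = 18, b[20] = 0, b[21] = 24, b[22] = 24, b[23] = 12, b[24] = 0, b[25] = 27, b[26] = 27, b[27] = 30, b[28] = 0, b[29] = 18, b[30] = 18, b[31] = 9, b[32] = 0, b[33] = 12, b[34] = 12, b[35] = 6, b[36] = 0, b[37] = 30, b[38] = 30, b[39] = 15, b[40] = 0, b[41] = 9.
The sequence repeats with period 40.
The value 24 first appears (with k ≥ 2) at b[11].

11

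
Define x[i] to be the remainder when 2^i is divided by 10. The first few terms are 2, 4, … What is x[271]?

Listing terms: x[1] = 2,  x[2] = 4,  x[3] = 8,  x[4] = 6,  x[5] = 2.
Since x[5] = x[1] = 2, the sequence is periodic with period 4.
So x[271] = x[1 + ((271-1) mod 4)] = x[3] = 8.

8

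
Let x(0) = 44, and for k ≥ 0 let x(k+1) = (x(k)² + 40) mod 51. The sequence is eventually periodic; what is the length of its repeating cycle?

5

We have x(0) = 44; x(1) = 38; x(2) = 5; x(3) = 14; x(4) = 32; x(5) = 44.
Since x(5) = x(0) = 44, the sequence is periodic with period 5.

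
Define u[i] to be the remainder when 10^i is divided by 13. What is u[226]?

Listing terms: u[0] = 1; u[1] = 10; u[2] = 9; u[3] = 12; u[4] = 3; u[5] = 4; u[6] = 1.
Since u[6] = u[0] = 1, the sequence is periodic with period 6.
(226 - 0) mod 6 = 4, so u[226] = u[4] = 3.

3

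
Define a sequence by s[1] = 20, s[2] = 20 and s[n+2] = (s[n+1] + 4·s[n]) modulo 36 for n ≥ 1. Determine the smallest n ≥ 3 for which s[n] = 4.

5

Computing terms: s[1] = 20,  s[2] = 20,  s[3] = 28,  s[4] = 0,  s[5] = 4,  s[6] = 4,  s[7] = 20,  s[8] = 0,  s[9] = 8,  s[10] = 8,  s[11] = 4,  s[12] = 0,  s[13] = 16,  s[14] = 16,  s[15] = 8,  s[16] = 0,  s[17] = 32,  s[18] = 32,  s[19] = 16,  s[20] = 0,  s[21] = 28,  s[22] = 28,  s[23] = 32,  s[24] = 0,  s[25] = 20,  s[26] = 20.
Since (s[25], s[26]) = (s[1], s[2]) = (20, 20) (two consecutive terms determine the rest), the sequence is periodic with period 24.
The value 4 first appears (with n ≥ 3) at s[5].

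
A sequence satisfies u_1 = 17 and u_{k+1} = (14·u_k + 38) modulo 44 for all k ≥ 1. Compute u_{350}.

We have u_1 = 17, u_2 = 12, u_3 = 30, u_4 = 18, u_5 = 26, u_6 = 6, u_7 = 34, u_8 = 30.
Since u_8 = u_3 = 30, the sequence is eventually periodic: after a pre-period of length 2 it cycles with period 5.
For k ≥ 3, u_k depends only on (k - 3) mod 5. (350 - 3) mod 5 = 2, so u_{350} = u_5 = 26.

26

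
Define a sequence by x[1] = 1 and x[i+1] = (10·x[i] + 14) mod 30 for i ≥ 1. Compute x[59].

We have x[1] = 1,  x[2] = 24,  x[3] = 14,  x[4] = 4,  x[5] = 24.
Since x[5] = x[2] = 24, the sequence is eventually periodic: after a pre-period of length 1 it cycles with period 3.
For i ≥ 2, x[i] depends only on (i - 2) mod 3. (59 - 2) mod 3 = 0, so x[59] = x[2] = 24.

24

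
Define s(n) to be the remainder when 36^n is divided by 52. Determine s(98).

48

Listing terms: s(1) = 36; s(2) = 48; s(3) = 12; s(4) = 16; s(5) = 4; s(6) = 40; s(7) = 36.
The sequence repeats with period 6.
(98 - 1) mod 6 = 1, so s(98) = s(2) = 48.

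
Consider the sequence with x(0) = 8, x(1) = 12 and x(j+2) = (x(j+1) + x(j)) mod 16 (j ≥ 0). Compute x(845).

x(0) = 8; x(1) = 12; x(2) = 4; x(3) = 0; x(4) = 4; x(5) = 4; x(6) = 8; x(7) = 12.
The sequence repeats with period 6.
So x(845) = x(0 + ((845-0) mod 6)) = x(5) = 4.

4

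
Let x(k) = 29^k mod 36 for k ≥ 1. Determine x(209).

Listing terms: x(1) = 29, x(2) = 13, x(3) = 17, x(4) = 25, x(5) = 5, x(6) = 1, x(7) = 29.
Since x(7) = x(1) = 29, the sequence is periodic with period 6.
(209 - 1) mod 6 = 4, so x(209) = x(5) = 5.

5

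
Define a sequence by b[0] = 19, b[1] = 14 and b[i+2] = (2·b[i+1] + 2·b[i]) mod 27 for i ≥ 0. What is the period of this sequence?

Computing terms: b[0] = 19, b[1] = 14, b[2] = 12, b[3] = 25, b[4] = 20, b[5] = 9, b[6] = 4, b[7] = 26, b[8] = 6, b[9] = 10, b[10] = 5, b[11] = 3, b[12] = 16, b[13] = 11, b[14] = 0, b[15] = 22, b[16] = 17, b[17] = 24, b[18] = 1, b[19] = 23, b[20] = 21, b[21] = 7, b[22] = 2, b[23] = 18, b[24] = 13, b[25] = 8, b[26] = 15, b[27] = 19, b[28] = 14.
The sequence repeats with period 27.

27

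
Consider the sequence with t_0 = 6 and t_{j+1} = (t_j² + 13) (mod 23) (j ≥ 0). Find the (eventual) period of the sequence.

Computing terms: t_0 = 6,  t_1 = 3,  t_2 = 22,  t_3 = 14,  t_4 = 2,  t_5 = 17,  t_6 = 3.
Since t_6 = t_1 = 3, the sequence is eventually periodic: after a pre-period of length 1 it cycles with period 5.

5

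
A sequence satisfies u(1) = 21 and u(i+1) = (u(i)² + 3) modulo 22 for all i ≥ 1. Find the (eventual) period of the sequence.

Listing terms: u(1) = 21; u(2) = 4; u(3) = 19; u(4) = 12; u(5) = 15; u(6) = 8; u(7) = 1; u(8) = 4.
Since u(8) = u(2) = 4, the sequence is eventually periodic: after a pre-period of length 1 it cycles with period 6.

6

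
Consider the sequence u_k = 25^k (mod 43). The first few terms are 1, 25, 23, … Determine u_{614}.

24

u_0 = 1, u_1 = 25, u_2 = 23, u_3 = 16, u_4 = 13, u_5 = 24, u_6 = 41, u_7 = 36, u_8 = 40, u_9 = 11, u_{10} = 17, u_{11} = 38, u_{12} = 4, u_{13} = 14, u_{14} = 6, u_{15} = 21, u_{16} = 9, u_{17} = 10, u_{18} = 35, u_{19} = 15, u_{20} = 31, u_{21} = 1.
Since u_{21} = u_0 = 1, the sequence is periodic with period 21.
(614 - 0) mod 21 = 5, so u_{614} = u_5 = 24.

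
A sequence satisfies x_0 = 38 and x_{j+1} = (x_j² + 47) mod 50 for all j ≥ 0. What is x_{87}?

We have x_0 = 38,  x_1 = 41,  x_2 = 28,  x_3 = 31,  x_4 = 8,  x_5 = 11,  x_6 = 18,  x_7 = 21,  x_8 = 38.
The sequence repeats with period 8.
(87 - 0) mod 8 = 7, so x_{87} = x_7 = 21.

21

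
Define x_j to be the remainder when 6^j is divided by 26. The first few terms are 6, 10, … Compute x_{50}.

10

We have x_1 = 6,  x_2 = 10,  x_3 = 8,  x_4 = 22,  x_5 = 2,  x_6 = 12,  x_7 = 20,  x_8 = 16,  x_9 = 18,  x_{10} = 4,  x_{11} = 24,  x_{12} = 14,  x_{13} = 6.
Since x_{13} = x_1 = 6, the sequence is periodic with period 12.
So x_{50} = x_{1 + ((50-1) mod 12)} = x_2 = 10.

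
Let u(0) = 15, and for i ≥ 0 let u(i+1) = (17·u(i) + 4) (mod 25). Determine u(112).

We have u(0) = 15, u(1) = 9, u(2) = 7, u(3) = 23, u(4) = 20, u(5) = 19, u(6) = 2, u(7) = 13, u(8) = 0, u(9) = 4, u(10) = 22, u(11) = 3, u(12) = 5, u(13) = 14, u(14) = 17, u(15) = 18, u(16) = 10, u(17) = 24, u(18) = 12, u(19) = 8, u(20) = 15.
The sequence repeats with period 20.
(112 - 0) mod 20 = 12, so u(112) = u(12) = 5.

5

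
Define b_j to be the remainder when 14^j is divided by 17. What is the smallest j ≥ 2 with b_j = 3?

b_1 = 14,  b_2 = 9,  b_3 = 7,  b_4 = 13,  b_5 = 12,  b_6 = 15,  b_7 = 6,  b_8 = 16,  b_9 = 3,  b_{10} = 8,  b_{11} = 10,  b_{12} = 4,  b_{13} = 5,  b_{14} = 2,  b_{15} = 11,  b_{16} = 1,  b_{17} = 14.
Since b_{17} = b_1 = 14, the sequence is periodic with period 16.
The value 3 first appears (with j ≥ 2) at b_9.

9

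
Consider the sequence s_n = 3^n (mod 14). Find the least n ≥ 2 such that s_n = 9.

2

Listing terms: s_1 = 3, s_2 = 9, s_3 = 13, s_4 = 11, s_5 = 5, s_6 = 1, s_7 = 3.
The sequence repeats with period 6.
The value 9 first appears (with n ≥ 2) at s_2.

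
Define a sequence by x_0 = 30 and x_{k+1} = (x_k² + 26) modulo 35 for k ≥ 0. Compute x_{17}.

We have x_0 = 30,  x_1 = 16,  x_2 = 2,  x_3 = 30.
Since x_3 = x_0 = 30, the sequence is periodic with period 3.
(17 - 0) mod 3 = 2, so x_{17} = x_2 = 2.

2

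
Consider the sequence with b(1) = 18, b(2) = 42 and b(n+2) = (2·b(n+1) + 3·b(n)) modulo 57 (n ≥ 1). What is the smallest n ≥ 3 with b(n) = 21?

Computing terms: b(1) = 18; b(2) = 42; b(3) = 24; b(4) = 3; b(5) = 21; b(6) = 51; b(7) = 51; b(8) = 27; b(9) = 36; b(10) = 39; b(11) = 15; b(12) = 33; b(13) = 54; b(14) = 36; b(15) = 6; b(16) = 6; b(17) = 30; b(18) = 21; b(19) = 18; b(20) = 42.
Since (b(19), b(20)) = (b(1), b(2)) = (18, 42) (two consecutive terms determine the rest), the sequence is periodic with period 18.
The value 21 first appears (with n ≥ 3) at b(5).

5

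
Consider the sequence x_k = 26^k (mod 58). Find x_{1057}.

x_0 = 1,  x_1 = 26,  x_2 = 38,  x_3 = 2,  x_4 = 52,  x_5 = 18,  x_6 = 4,  x_7 = 46,  x_8 = 36,  x_9 = 8,  x_{10} = 34,  x_{11} = 14,  x_{12} = 16,  x_{13} = 10,  x_{14} = 28,  x_{15} = 32,  x_{16} = 20,  x_{17} = 56,  x_{18} = 6,  x_{19} = 40,  x_{20} = 54,  x_{21} = 12,  x_{22} = 22,  x_{23} = 50,  x_{24} = 24,  x_{25} = 44,  x_{26} = 42,  x_{27} = 48,  x_{28} = 30,  x_{29} = 26.
Since x_{29} = x_1 = 26, the sequence is eventually periodic: after a pre-period of length 1 it cycles with period 28.
For k ≥ 1, x_k depends only on (k - 1) mod 28. (1057 - 1) mod 28 = 20, so x_{1057} = x_{21} = 12.

12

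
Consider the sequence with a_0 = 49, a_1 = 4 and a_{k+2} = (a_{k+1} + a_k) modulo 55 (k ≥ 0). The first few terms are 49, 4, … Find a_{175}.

13

a_0 = 49,  a_1 = 4,  a_2 = 53,  a_3 = 2,  a_4 = 0,  a_5 = 2,  a_6 = 2,  a_7 = 4,  a_8 = 6,  a_9 = 10,  a_{10} = 16,  a_{11} = 26,  a_{12} = 42,  a_{13} = 13,  a_{14} = 0,  a_{15} = 13,  a_{16} = 13,  a_{17} = 26,  a_{18} = 39,  a_{19} = 10,  a_{20} = 49,  a_{21} = 4.
Since (a_{20}, a_{21}) = (a_0, a_1) = (49, 4) (two consecutive terms determine the rest), the sequence is periodic with period 20.
So a_{175} = a_{0 + ((175-0) mod 20)} = a_{15} = 13.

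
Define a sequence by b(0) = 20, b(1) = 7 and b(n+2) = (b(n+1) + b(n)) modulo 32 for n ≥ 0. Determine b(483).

We have b(0) = 20; b(1) = 7; b(2) = 27; b(3) = 2; b(4) = 29; b(5) = 31; b(6) = 28; b(7) = 27; b(8) = 23; b(9) = 18; b(10) = 9; b(11) = 27; b(12) = 4; b(13) = 31; b(14) = 3; b(15) = 2; b(16) = 5; b(17) = 7; b(18) = 12; b(19) = 19; b(20) = 31; b(21) = 18; b(22) = 17; b(23) = 3; b(24) = 20; b(25) = 23; b(26) = 11; b(27) = 2; b(28) = 13; b(29) = 15; b(30) = 28; b(31) = 11; b(32) = 7; b(33) = 18; b(34) = 25; b(35) = 11; b(36) = 4; b(37) = 15; b(38) = 19; b(39) = 2; b(40) = 21; b(41) = 23; b(42) = 12; b(43) = 3; b(44) = 15; b(45) = 18; b(46) = 1; b(47) = 19; b(48) = 20; b(49) = 7.
Since (b(48), b(49)) = (b(0), b(1)) = (20, 7) (two consecutive terms determine the rest), the sequence is periodic with period 48.
(483 - 0) mod 48 = 3, so b(483) = b(3) = 2.

2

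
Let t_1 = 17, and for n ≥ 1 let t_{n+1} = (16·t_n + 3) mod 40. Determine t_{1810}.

19

We have t_1 = 17,  t_2 = 35,  t_3 = 3,  t_4 = 11,  t_5 = 19,  t_6 = 27,  t_7 = 35.
Since t_7 = t_2 = 35, the sequence is eventually periodic: after a pre-period of length 1 it cycles with period 5.
For n ≥ 2, t_n depends only on (n - 2) mod 5. (1810 - 2) mod 5 = 3, so t_{1810} = t_5 = 19.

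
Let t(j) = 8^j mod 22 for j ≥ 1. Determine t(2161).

Listing terms: t(1) = 8; t(2) = 20; t(3) = 6; t(4) = 4; t(5) = 10; t(6) = 14; t(7) = 2; t(8) = 16; t(9) = 18; t(10) = 12; t(11) = 8.
The sequence repeats with period 10.
So t(2161) = t(1 + ((2161-1) mod 10)) = t(1) = 8.

8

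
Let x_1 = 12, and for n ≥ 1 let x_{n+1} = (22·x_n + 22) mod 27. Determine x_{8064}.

x_1 = 12, x_2 = 16, x_3 = 23, x_4 = 15, x_5 = 1, x_6 = 17, x_7 = 18, x_8 = 13, x_9 = 11, x_{10} = 21, x_{11} = 25, x_{12} = 5, x_{13} = 24, x_{14} = 10, x_{15} = 26, x_{16} = 0, x_{17} = 22, x_{18} = 20, x_{19} = 3, x_{20} = 7, x_{21} = 14, x_{22} = 6, x_{23} = 19, x_{24} = 8, x_{25} = 9, x_{26} = 4, x_{27} = 2, x_{28} = 12.
The sequence repeats with period 27.
So x_{8064} = x_{1 + ((8064-1) mod 27)} = x_{18} = 20.

20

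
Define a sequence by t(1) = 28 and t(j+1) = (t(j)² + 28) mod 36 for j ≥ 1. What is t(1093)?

8

Listing terms: t(1) = 28,  t(2) = 20,  t(3) = 32,  t(4) = 8,  t(5) = 20.
Since t(5) = t(2) = 20, the sequence is eventually periodic: after a pre-period of length 1 it cycles with period 3.
For j ≥ 2, t(j) depends only on (j - 2) mod 3. (1093 - 2) mod 3 = 2, so t(1093) = t(4) = 8.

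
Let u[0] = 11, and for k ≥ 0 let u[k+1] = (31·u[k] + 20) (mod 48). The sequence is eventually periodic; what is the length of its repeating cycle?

6

We have u[0] = 11,  u[1] = 25,  u[2] = 27,  u[3] = 41,  u[4] = 43,  u[5] = 9,  u[6] = 11.
Since u[6] = u[0] = 11, the sequence is periodic with period 6.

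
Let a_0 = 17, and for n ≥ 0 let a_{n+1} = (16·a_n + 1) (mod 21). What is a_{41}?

Listing terms: a_0 = 17,  a_1 = 0,  a_2 = 1,  a_3 = 17.
The sequence repeats with period 3.
(41 - 0) mod 3 = 2, so a_{41} = a_2 = 1.

1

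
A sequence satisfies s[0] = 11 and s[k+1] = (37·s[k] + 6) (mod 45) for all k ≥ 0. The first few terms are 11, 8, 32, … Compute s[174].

s[0] = 11; s[1] = 8; s[2] = 32; s[3] = 20; s[4] = 26; s[5] = 23; s[6] = 2; s[7] = 35; s[8] = 41; s[9] = 38; s[10] = 17; s[11] = 5; s[12] = 11.
The sequence repeats with period 12.
(174 - 0) mod 12 = 6, so s[174] = s[6] = 2.

2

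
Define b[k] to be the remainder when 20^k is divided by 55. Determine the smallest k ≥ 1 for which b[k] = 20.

1

Computing terms: b[0] = 1,  b[1] = 20,  b[2] = 15,  b[3] = 25,  b[4] = 5,  b[5] = 45,  b[6] = 20.
Since b[6] = b[1] = 20, the sequence is eventually periodic: after a pre-period of length 1 it cycles with period 5.
The value 20 first appears (with k ≥ 1) at b[1].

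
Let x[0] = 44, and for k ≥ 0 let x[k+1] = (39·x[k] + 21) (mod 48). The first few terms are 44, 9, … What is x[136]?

12

Computing terms: x[0] = 44, x[1] = 9, x[2] = 36, x[3] = 33, x[4] = 12, x[5] = 9.
Since x[5] = x[1] = 9, the sequence is eventually periodic: after a pre-period of length 1 it cycles with period 4.
For k ≥ 1, x[k] depends only on (k - 1) mod 4. (136 - 1) mod 4 = 3, so x[136] = x[4] = 12.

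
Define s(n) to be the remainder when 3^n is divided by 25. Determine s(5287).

We have s(0) = 1; s(1) = 3; s(2) = 9; s(3) = 2; s(4) = 6; s(5) = 18; s(6) = 4; s(7) = 12; s(8) = 11; s(9) = 8; s(10) = 24; s(11) = 22; s(12) = 16; s(13) = 23; s(14) = 19; s(15) = 7; s(16) = 21; s(17) = 13; s(18) = 14; s(19) = 17; s(20) = 1.
Since s(20) = s(0) = 1, the sequence is periodic with period 20.
(5287 - 0) mod 20 = 7, so s(5287) = s(7) = 12.

12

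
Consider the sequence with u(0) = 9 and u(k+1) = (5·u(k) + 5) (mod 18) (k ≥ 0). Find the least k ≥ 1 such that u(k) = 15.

u(0) = 9,  u(1) = 14,  u(2) = 3,  u(3) = 2,  u(4) = 15,  u(5) = 8,  u(6) = 9.
Since u(6) = u(0) = 9, the sequence is periodic with period 6.
The value 15 first appears (with k ≥ 1) at u(4).

4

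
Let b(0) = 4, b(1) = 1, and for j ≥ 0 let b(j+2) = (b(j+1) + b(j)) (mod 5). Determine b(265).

2

b(0) = 4; b(1) = 1; b(2) = 0; b(3) = 1; b(4) = 1; b(5) = 2; b(6) = 3; b(7) = 0; b(8) = 3; b(9) = 3; b(10) = 1; b(11) = 4; b(12) = 0; b(13) = 4; b(14) = 4; b(15) = 3; b(16) = 2; b(17) = 0; b(18) = 2; b(19) = 2; b(20) = 4; b(21) = 1.
Since (b(20), b(21)) = (b(0), b(1)) = (4, 1) (two consecutive terms determine the rest), the sequence is periodic with period 20.
(265 - 0) mod 20 = 5, so b(265) = b(5) = 2.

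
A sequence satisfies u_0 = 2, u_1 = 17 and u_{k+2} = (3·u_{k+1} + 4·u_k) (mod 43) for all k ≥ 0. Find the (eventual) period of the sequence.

14

Listing terms: u_0 = 2; u_1 = 17; u_2 = 16; u_3 = 30; u_4 = 25; u_5 = 23; u_6 = 40; u_7 = 40; u_8 = 22; u_9 = 11; u_{10} = 35; u_{11} = 20; u_{12} = 28; u_{13} = 35; u_{14} = 2; u_{15} = 17.
Since (u_{14}, u_{15}) = (u_0, u_1) = (2, 17) (two consecutive terms determine the rest), the sequence is periodic with period 14.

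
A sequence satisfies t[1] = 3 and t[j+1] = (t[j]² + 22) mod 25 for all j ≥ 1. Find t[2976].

16

We have t[1] = 3, t[2] = 6, t[3] = 8, t[4] = 11, t[5] = 18, t[6] = 21, t[7] = 13, t[8] = 16, t[9] = 3.
The sequence repeats with period 8.
So t[2976] = t[1 + ((2976-1) mod 8)] = t[8] = 16.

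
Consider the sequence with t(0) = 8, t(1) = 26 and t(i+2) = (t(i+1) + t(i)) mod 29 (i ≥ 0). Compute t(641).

We have t(0) = 8, t(1) = 26, t(2) = 5, t(3) = 2, t(4) = 7, t(5) = 9, t(6) = 16, t(7) = 25, t(8) = 12, t(9) = 8, t(10) = 20, t(11) = 28, t(12) = 19, t(13) = 18, t(14) = 8, t(15) = 26.
Since (t(14), t(15)) = (t(0), t(1)) = (8, 26) (two consecutive terms determine the rest), the sequence is periodic with period 14.
So t(641) = t(0 + ((641-0) mod 14)) = t(11) = 28.

28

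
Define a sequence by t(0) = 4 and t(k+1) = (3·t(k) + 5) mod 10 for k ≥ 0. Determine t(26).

We have t(0) = 4; t(1) = 7; t(2) = 6; t(3) = 3; t(4) = 4.
Since t(4) = t(0) = 4, the sequence is periodic with period 4.
So t(26) = t(0 + ((26-0) mod 4)) = t(2) = 6.

6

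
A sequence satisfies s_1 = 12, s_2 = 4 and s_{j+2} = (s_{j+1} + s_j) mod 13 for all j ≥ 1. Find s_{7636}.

We have s_1 = 12; s_2 = 4; s_3 = 3; s_4 = 7; s_5 = 10; s_6 = 4; s_7 = 1; s_8 = 5; s_9 = 6; s_{10} = 11; s_{11} = 4; s_{12} = 2; s_{13} = 6; s_{14} = 8; s_{15} = 1; s_{16} = 9; s_{17} = 10; s_{18} = 6; s_{19} = 3; s_{20} = 9; s_{21} = 12; s_{22} = 8; s_{23} = 7; s_{24} = 2; s_{25} = 9; s_{26} = 11; s_{27} = 7; s_{28} = 5; s_{29} = 12; s_{30} = 4.
The sequence repeats with period 28.
So s_{7636} = s_{1 + ((7636-1) mod 28)} = s_{20} = 9.

9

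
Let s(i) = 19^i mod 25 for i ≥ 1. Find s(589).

Listing terms: s(1) = 19; s(2) = 11; s(3) = 9; s(4) = 21; s(5) = 24; s(6) = 6; s(7) = 14; s(8) = 16; s(9) = 4; s(10) = 1; s(11) = 19.
Since s(11) = s(1) = 19, the sequence is periodic with period 10.
(589 - 1) mod 10 = 8, so s(589) = s(9) = 4.

4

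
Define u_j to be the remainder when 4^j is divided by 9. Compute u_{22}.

4

Computing terms: u_0 = 1,  u_1 = 4,  u_2 = 7,  u_3 = 1.
Since u_3 = u_0 = 1, the sequence is periodic with period 3.
So u_{22} = u_{0 + ((22-0) mod 3)} = u_1 = 4.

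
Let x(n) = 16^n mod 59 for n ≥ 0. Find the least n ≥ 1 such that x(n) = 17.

10

x(0) = 1,  x(1) = 16,  x(2) = 20,  x(3) = 25,  x(4) = 46,  x(5) = 28,  x(6) = 35,  x(7) = 29,  x(8) = 51,  x(9) = 49,  x(10) = 17,  x(11) = 36,  x(12) = 45,  x(13) = 12,  x(14) = 15,  x(15) = 4,  x(16) = 5,  x(17) = 21,  x(18) = 41,  x(19) = 7,  x(20) = 53,  x(21) = 22,  x(22) = 57,  x(23) = 27,  x(24) = 19,  x(25) = 9,  x(26) = 26,  x(27) = 3,  x(28) = 48,  x(29) = 1.
The sequence repeats with period 29.
The value 17 first appears (with n ≥ 1) at x(10).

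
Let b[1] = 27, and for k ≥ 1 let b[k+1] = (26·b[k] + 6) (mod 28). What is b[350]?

Computing terms: b[1] = 27, b[2] = 8, b[3] = 18, b[4] = 26, b[5] = 10, b[6] = 14, b[7] = 6, b[8] = 22, b[9] = 18.
Since b[9] = b[3] = 18, the sequence is eventually periodic: after a pre-period of length 2 it cycles with period 6.
For k ≥ 3, b[k] depends only on (k - 3) mod 6. (350 - 3) mod 6 = 5, so b[350] = b[8] = 22.

22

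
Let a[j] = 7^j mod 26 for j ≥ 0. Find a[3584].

We have a[0] = 1, a[1] = 7, a[2] = 23, a[3] = 5, a[4] = 9, a[5] = 11, a[6] = 25, a[7] = 19, a[8] = 3, a[9] = 21, a[10] = 17, a[11] = 15, a[12] = 1.
Since a[12] = a[0] = 1, the sequence is periodic with period 12.
(3584 - 0) mod 12 = 8, so a[3584] = a[8] = 3.

3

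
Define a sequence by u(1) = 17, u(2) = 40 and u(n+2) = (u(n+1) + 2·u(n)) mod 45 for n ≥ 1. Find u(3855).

29

u(1) = 17; u(2) = 40; u(3) = 29; u(4) = 19; u(5) = 32; u(6) = 25; u(7) = 44; u(8) = 4; u(9) = 2; u(10) = 10; u(11) = 14; u(12) = 34; u(13) = 17; u(14) = 40.
The sequence repeats with period 12.
(3855 - 1) mod 12 = 2, so u(3855) = u(3) = 29.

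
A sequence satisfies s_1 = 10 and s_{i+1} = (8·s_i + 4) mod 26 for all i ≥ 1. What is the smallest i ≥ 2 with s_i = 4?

4

s_1 = 10, s_2 = 6, s_3 = 0, s_4 = 4, s_5 = 10.
The sequence repeats with period 4.
The value 4 first appears (with i ≥ 2) at s_4.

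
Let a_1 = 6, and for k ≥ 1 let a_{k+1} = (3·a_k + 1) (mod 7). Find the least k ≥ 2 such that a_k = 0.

4

We have a_1 = 6; a_2 = 5; a_3 = 2; a_4 = 0; a_5 = 1; a_6 = 4; a_7 = 6.
Since a_7 = a_1 = 6, the sequence is periodic with period 6.
The value 0 first appears (with k ≥ 2) at a_4.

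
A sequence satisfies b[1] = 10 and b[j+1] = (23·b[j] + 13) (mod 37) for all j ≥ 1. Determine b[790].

Listing terms: b[1] = 10; b[2] = 21; b[3] = 15; b[4] = 25; b[5] = 33; b[6] = 32; b[7] = 9; b[8] = 35; b[9] = 4; b[10] = 31; b[11] = 23; b[12] = 24; b[13] = 10.
Since b[13] = b[1] = 10, the sequence is periodic with period 12.
So b[790] = b[1 + ((790-1) mod 12)] = b[10] = 31.

31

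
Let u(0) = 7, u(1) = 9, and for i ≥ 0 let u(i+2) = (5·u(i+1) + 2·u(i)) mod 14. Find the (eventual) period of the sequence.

48

Computing terms: u(0) = 7; u(1) = 9; u(2) = 3; u(3) = 5; u(4) = 3; u(5) = 11; u(6) = 5; u(7) = 5; u(8) = 7; u(9) = 3; u(10) = 1; u(11) = 11; u(12) = 1; u(13) = 13; u(14) = 11; u(15) = 11; u(16) = 7; u(17) = 1; u(18) = 5; u(19) = 13; u(20) = 5; u(21) = 9; u(22) = 13; u(23) = 13; u(24) = 7; u(25) = 5; u(26) = 11; u(27) = 9; u(28) = 11; u(29) = 3; u(30) = 9; u(31) = 9; u(32) = 7; u(33) = 11; u(34) = 13; u(35) = 3; u(36) = 13; u(37) = 1; u(38) = 3; u(39) = 3; u(40) = 7; u(41) = 13; u(42) = 9; u(43) = 1; u(44) = 9; u(45) = 5; u(46) = 1; u(47) = 1; u(48) = 7; u(49) = 9.
Since (u(48), u(49)) = (u(0), u(1)) = (7, 9) (two consecutive terms determine the rest), the sequence is periodic with period 48.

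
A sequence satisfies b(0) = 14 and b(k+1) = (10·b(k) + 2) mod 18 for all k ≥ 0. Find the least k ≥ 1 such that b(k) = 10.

7

We have b(0) = 14; b(1) = 16; b(2) = 0; b(3) = 2; b(4) = 4; b(5) = 6; b(6) = 8; b(7) = 10; b(8) = 12; b(9) = 14.
The sequence repeats with period 9.
The value 10 first appears (with k ≥ 1) at b(7).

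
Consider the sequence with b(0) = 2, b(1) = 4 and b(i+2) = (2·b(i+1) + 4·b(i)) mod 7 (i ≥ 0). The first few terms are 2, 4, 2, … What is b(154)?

We have b(0) = 2,  b(1) = 4,  b(2) = 2,  b(3) = 6,  b(4) = 6,  b(5) = 1,  b(6) = 5,  b(7) = 0,  b(8) = 6,  b(9) = 5,  b(10) = 6,  b(11) = 4,  b(12) = 4,  b(13) = 3,  b(14) = 1,  b(15) = 0,  b(16) = 4,  b(17) = 1,  b(18) = 4,  b(19) = 5,  b(20) = 5,  b(21) = 2,  b(22) = 3,  b(23) = 0,  b(24) = 5,  b(25) = 3,  b(26) = 5,  b(27) = 1,  b(28) = 1,  b(29) = 6,  b(30) = 2,  b(31) = 0,  b(32) = 1,  b(33) = 2,  b(34) = 1,  b(35) = 3,  b(36) = 3,  b(37) = 4,  b(38) = 6,  b(39) = 0,  b(40) = 3,  b(41) = 6,  b(42) = 3,  b(43) = 2,  b(44) = 2,  b(45) = 5,  b(46) = 4,  b(47) = 0,  b(48) = 2,  b(49) = 4.
Since (b(48), b(49)) = (b(0), b(1)) = (2, 4) (two consecutive terms determine the rest), the sequence is periodic with period 48.
So b(154) = b(0 + ((154-0) mod 48)) = b(10) = 6.

6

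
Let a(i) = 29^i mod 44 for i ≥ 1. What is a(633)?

13

a(1) = 29,  a(2) = 5,  a(3) = 13,  a(4) = 25,  a(5) = 21,  a(6) = 37,  a(7) = 17,  a(8) = 9,  a(9) = 41,  a(10) = 1,  a(11) = 29.
Since a(11) = a(1) = 29, the sequence is periodic with period 10.
(633 - 1) mod 10 = 2, so a(633) = a(3) = 13.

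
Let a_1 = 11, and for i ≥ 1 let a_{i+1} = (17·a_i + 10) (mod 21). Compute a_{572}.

a_1 = 11,  a_2 = 8,  a_3 = 20,  a_4 = 14,  a_5 = 17,  a_6 = 5,  a_7 = 11.
Since a_7 = a_1 = 11, the sequence is periodic with period 6.
(572 - 1) mod 6 = 1, so a_{572} = a_2 = 8.

8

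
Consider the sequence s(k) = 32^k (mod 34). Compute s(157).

2

Computing terms: s(1) = 32; s(2) = 4; s(3) = 26; s(4) = 16; s(5) = 2; s(6) = 30; s(7) = 8; s(8) = 18; s(9) = 32.
The sequence repeats with period 8.
So s(157) = s(1 + ((157-1) mod 8)) = s(5) = 2.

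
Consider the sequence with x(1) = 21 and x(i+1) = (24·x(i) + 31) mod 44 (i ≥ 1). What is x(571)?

x(1) = 21,  x(2) = 7,  x(3) = 23,  x(4) = 11,  x(5) = 31,  x(6) = 27,  x(7) = 19,  x(8) = 3,  x(9) = 15,  x(10) = 39,  x(11) = 43,  x(12) = 7.
Since x(12) = x(2) = 7, the sequence is eventually periodic: after a pre-period of length 1 it cycles with period 10.
For i ≥ 2, x(i) depends only on (i - 2) mod 10. (571 - 2) mod 10 = 9, so x(571) = x(11) = 43.

43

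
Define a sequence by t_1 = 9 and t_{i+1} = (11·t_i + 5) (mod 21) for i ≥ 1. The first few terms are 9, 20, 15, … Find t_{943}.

Computing terms: t_1 = 9; t_2 = 20; t_3 = 15; t_4 = 2; t_5 = 6; t_6 = 8; t_7 = 9.
Since t_7 = t_1 = 9, the sequence is periodic with period 6.
(943 - 1) mod 6 = 0, so t_{943} = t_1 = 9.

9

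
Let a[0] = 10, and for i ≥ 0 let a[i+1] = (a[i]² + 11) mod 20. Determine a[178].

16

a[0] = 10,  a[1] = 11,  a[2] = 12,  a[3] = 15,  a[4] = 16,  a[5] = 7,  a[6] = 0,  a[7] = 11.
Since a[7] = a[1] = 11, the sequence is eventually periodic: after a pre-period of length 1 it cycles with period 6.
For i ≥ 1, a[i] depends only on (i - 1) mod 6. (178 - 1) mod 6 = 3, so a[178] = a[4] = 16.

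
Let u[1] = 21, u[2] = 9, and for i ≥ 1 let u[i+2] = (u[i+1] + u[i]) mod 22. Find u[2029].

u[1] = 21; u[2] = 9; u[3] = 8; u[4] = 17; u[5] = 3; u[6] = 20; u[7] = 1; u[8] = 21; u[9] = 0; u[10] = 21; u[11] = 21; u[12] = 20; u[13] = 19; u[14] = 17; u[15] = 14; u[16] = 9; u[17] = 1; u[18] = 10; u[19] = 11; u[20] = 21; u[21] = 10; u[22] = 9; u[23] = 19; u[24] = 6; u[25] = 3; u[26] = 9; u[27] = 12; u[28] = 21; u[29] = 11; u[30] = 10; u[31] = 21; u[32] = 9.
Since (u[31], u[32]) = (u[1], u[2]) = (21, 9) (two consecutive terms determine the rest), the sequence is periodic with period 30.
(2029 - 1) mod 30 = 18, so u[2029] = u[19] = 11.

11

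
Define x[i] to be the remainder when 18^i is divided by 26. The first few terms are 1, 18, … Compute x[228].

x[0] = 1, x[1] = 18, x[2] = 12, x[3] = 8, x[4] = 14, x[5] = 18.
Since x[5] = x[1] = 18, the sequence is eventually periodic: after a pre-period of length 1 it cycles with period 4.
For i ≥ 1, x[i] depends only on (i - 1) mod 4. (228 - 1) mod 4 = 3, so x[228] = x[4] = 14.

14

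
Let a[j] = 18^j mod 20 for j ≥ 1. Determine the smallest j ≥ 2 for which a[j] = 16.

4

a[1] = 18; a[2] = 4; a[3] = 12; a[4] = 16; a[5] = 8; a[6] = 4.
Since a[6] = a[2] = 4, the sequence is eventually periodic: after a pre-period of length 1 it cycles with period 4.
The value 16 first appears (with j ≥ 2) at a[4].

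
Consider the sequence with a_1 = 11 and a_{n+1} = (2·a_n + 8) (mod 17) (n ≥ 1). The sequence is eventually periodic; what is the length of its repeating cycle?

8

We have a_1 = 11; a_2 = 13; a_3 = 0; a_4 = 8; a_5 = 7; a_6 = 5; a_7 = 1; a_8 = 10; a_9 = 11.
The sequence repeats with period 8.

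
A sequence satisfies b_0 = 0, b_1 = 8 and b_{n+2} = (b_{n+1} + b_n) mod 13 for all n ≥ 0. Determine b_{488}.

Listing terms: b_0 = 0,  b_1 = 8,  b_2 = 8,  b_3 = 3,  b_4 = 11,  b_5 = 1,  b_6 = 12,  b_7 = 0,  b_8 = 12,  b_9 = 12,  b_{10} = 11,  b_{11} = 10,  b_{12} = 8,  b_{13} = 5,  b_{14} = 0,  b_{15} = 5,  b_{16} = 5,  b_{17} = 10,  b_{18} = 2,  b_{19} = 12,  b_{20} = 1,  b_{21} = 0,  b_{22} = 1,  b_{23} = 1,  b_{24} = 2,  b_{25} = 3,  b_{26} = 5,  b_{27} = 8,  b_{28} = 0,  b_{29} = 8.
Since (b_{28}, b_{29}) = (b_0, b_1) = (0, 8) (two consecutive terms determine the rest), the sequence is periodic with period 28.
(488 - 0) mod 28 = 12, so b_{488} = b_{12} = 8.

8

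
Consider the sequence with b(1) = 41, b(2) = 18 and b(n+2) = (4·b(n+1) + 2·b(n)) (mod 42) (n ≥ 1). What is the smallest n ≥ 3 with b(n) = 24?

b(1) = 41, b(2) = 18, b(3) = 28, b(4) = 22, b(5) = 18, b(6) = 32, b(7) = 38, b(8) = 6, b(9) = 16, b(10) = 34, b(11) = 0, b(12) = 26, b(13) = 20, b(14) = 6, b(15) = 22, b(16) = 16, b(17) = 24, b(18) = 2, b(19) = 14, b(20) = 18, b(21) = 16, b(22) = 16, b(23) = 12, b(24) = 38, b(25) = 8, b(26) = 24, b(27) = 28, b(28) = 34, b(29) = 24, b(30) = 38, b(31) = 32, b(32) = 36, b(33) = 40, b(34) = 22, b(35) = 0, b(36) = 2, b(37) = 8, b(38) = 36, b(39) = 34, b(40) = 40, b(41) = 18, b(42) = 26, b(43) = 14, b(44) = 24, b(45) = 40, b(46) = 40, b(47) = 30, b(48) = 32, b(49) = 20, b(50) = 18, b(51) = 28.
Since (b(50), b(51)) = (b(2), b(3)) = (18, 28) (two consecutive terms determine the rest), the sequence is eventually periodic: after a pre-period of length 1 it cycles with period 48.
The value 24 first appears (with n ≥ 3) at b(17).

17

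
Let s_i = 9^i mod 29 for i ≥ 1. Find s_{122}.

We have s_1 = 9, s_2 = 23, s_3 = 4, s_4 = 7, s_5 = 5, s_6 = 16, s_7 = 28, s_8 = 20, s_9 = 6, s_{10} = 25, s_{11} = 22, s_{12} = 24, s_{13} = 13, s_{14} = 1, s_{15} = 9.
Since s_{15} = s_1 = 9, the sequence is periodic with period 14.
So s_{122} = s_{1 + ((122-1) mod 14)} = s_{10} = 25.

25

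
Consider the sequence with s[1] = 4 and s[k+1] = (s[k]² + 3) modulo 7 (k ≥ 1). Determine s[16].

Listing terms: s[1] = 4; s[2] = 5; s[3] = 0; s[4] = 3; s[5] = 5.
Since s[5] = s[2] = 5, the sequence is eventually periodic: after a pre-period of length 1 it cycles with period 3.
For k ≥ 2, s[k] depends only on (k - 2) mod 3. (16 - 2) mod 3 = 2, so s[16] = s[4] = 3.

3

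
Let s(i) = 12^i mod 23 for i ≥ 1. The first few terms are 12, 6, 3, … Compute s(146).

3

Computing terms: s(1) = 12, s(2) = 6, s(3) = 3, s(4) = 13, s(5) = 18, s(6) = 9, s(7) = 16, s(8) = 8, s(9) = 4, s(10) = 2, s(11) = 1, s(12) = 12.
Since s(12) = s(1) = 12, the sequence is periodic with period 11.
So s(146) = s(1 + ((146-1) mod 11)) = s(3) = 3.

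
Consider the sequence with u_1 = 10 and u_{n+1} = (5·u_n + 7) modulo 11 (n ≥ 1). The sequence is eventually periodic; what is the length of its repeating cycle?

We have u_1 = 10; u_2 = 2; u_3 = 6; u_4 = 4; u_5 = 5; u_6 = 10.
Since u_6 = u_1 = 10, the sequence is periodic with period 5.

5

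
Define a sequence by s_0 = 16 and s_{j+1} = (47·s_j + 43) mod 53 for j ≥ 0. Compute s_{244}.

51

Computing terms: s_0 = 16; s_1 = 0; s_2 = 43; s_3 = 50; s_4 = 8; s_5 = 48; s_6 = 20; s_7 = 29; s_8 = 28; s_9 = 34; s_{10} = 51; s_{11} = 2; s_{12} = 31; s_{13} = 16.
The sequence repeats with period 13.
So s_{244} = s_{0 + ((244-0) mod 13)} = s_{10} = 51.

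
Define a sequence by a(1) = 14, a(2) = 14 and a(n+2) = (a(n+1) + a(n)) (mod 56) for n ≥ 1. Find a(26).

Listing terms: a(1) = 14; a(2) = 14; a(3) = 28; a(4) = 42; a(5) = 14; a(6) = 0; a(7) = 14; a(8) = 14.
The sequence repeats with period 6.
So a(26) = a(1 + ((26-1) mod 6)) = a(2) = 14.

14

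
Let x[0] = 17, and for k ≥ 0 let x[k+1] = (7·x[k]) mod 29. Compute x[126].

We have x[0] = 17,  x[1] = 3,  x[2] = 21,  x[3] = 2,  x[4] = 14,  x[5] = 11,  x[6] = 19,  x[7] = 17.
The sequence repeats with period 7.
So x[126] = x[0 + ((126-0) mod 7)] = x[0] = 17.

17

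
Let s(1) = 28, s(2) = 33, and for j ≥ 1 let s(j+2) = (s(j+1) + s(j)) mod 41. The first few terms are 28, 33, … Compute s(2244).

Listing terms: s(1) = 28,  s(2) = 33,  s(3) = 20,  s(4) = 12,  s(5) = 32,  s(6) = 3,  s(7) = 35,  s(8) = 38,  s(9) = 32,  s(10) = 29,  s(11) = 20,  s(12) = 8,  s(13) = 28,  s(14) = 36,  s(15) = 23,  s(16) = 18,  s(17) = 0,  s(18) = 18,  s(19) = 18,  s(20) = 36,  s(21) = 13,  s(22) = 8,  s(23) = 21,  s(24) = 29,  s(25) = 9,  s(26) = 38,  s(27) = 6,  s(28) = 3,  s(29) = 9,  s(30) = 12,  s(31) = 21,  s(32) = 33,  s(33) = 13,  s(34) = 5,  s(35) = 18,  s(36) = 23,  s(37) = 0,  s(38) = 23,  s(39) = 23,  s(40) = 5,  s(41) = 28,  s(42) = 33.
Since (s(41), s(42)) = (s(1), s(2)) = (28, 33) (two consecutive terms determine the rest), the sequence is periodic with period 40.
(2244 - 1) mod 40 = 3, so s(2244) = s(4) = 12.

12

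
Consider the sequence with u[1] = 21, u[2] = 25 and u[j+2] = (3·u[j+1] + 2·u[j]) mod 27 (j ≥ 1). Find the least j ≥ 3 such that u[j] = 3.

u[1] = 21,  u[2] = 25,  u[3] = 9,  u[4] = 23,  u[5] = 6,  u[6] = 10,  u[7] = 15,  u[8] = 11,  u[9] = 9,  u[10] = 22,  u[11] = 3,  u[12] = 26,  u[13] = 3,  u[14] = 7,  u[15] = 0,  u[16] = 14,  u[17] = 15,  u[18] = 19,  u[19] = 6,  u[20] = 2,  u[21] = 18,  u[22] = 4,  u[23] = 21,  u[24] = 17,  u[25] = 12,  u[26] = 16,  u[27] = 18,  u[28] = 5,  u[29] = 24,  u[30] = 1,  u[31] = 24,  u[32] = 20,  u[33] = 0,  u[34] = 13,  u[35] = 12,  u[36] = 8,  u[37] = 21,  u[38] = 25.
Since (u[37], u[38]) = (u[1], u[2]) = (21, 25) (two consecutive terms determine the rest), the sequence is periodic with period 36.
The value 3 first appears (with j ≥ 3) at u[11].

11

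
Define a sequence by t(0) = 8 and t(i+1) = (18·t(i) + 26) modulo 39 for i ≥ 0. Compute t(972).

8

We have t(0) = 8, t(1) = 14, t(2) = 5, t(3) = 38, t(4) = 8.
Since t(4) = t(0) = 8, the sequence is periodic with period 4.
So t(972) = t(0 + ((972-0) mod 4)) = t(0) = 8.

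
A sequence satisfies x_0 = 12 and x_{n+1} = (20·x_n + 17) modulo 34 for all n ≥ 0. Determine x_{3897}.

Listing terms: x_0 = 12; x_1 = 19; x_2 = 23; x_3 = 1; x_4 = 3; x_5 = 9; x_6 = 27; x_7 = 13; x_8 = 5; x_9 = 15; x_{10} = 11; x_{11} = 33; x_{12} = 31; x_{13} = 25; x_{14} = 7; x_{15} = 21; x_{16} = 29; x_{17} = 19.
Since x_{17} = x_1 = 19, the sequence is eventually periodic: after a pre-period of length 1 it cycles with period 16.
For n ≥ 1, x_n depends only on (n - 1) mod 16. (3897 - 1) mod 16 = 8, so x_{3897} = x_9 = 15.

15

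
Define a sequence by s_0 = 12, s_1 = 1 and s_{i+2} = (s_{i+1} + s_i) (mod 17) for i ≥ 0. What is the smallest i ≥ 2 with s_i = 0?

We have s_0 = 12; s_1 = 1; s_2 = 13; s_3 = 14; s_4 = 10; s_5 = 7; s_6 = 0; s_7 = 7; s_8 = 7; s_9 = 14; s_{10} = 4; s_{11} = 1; s_{12} = 5; s_{13} = 6; s_{14} = 11; s_{15} = 0; s_{16} = 11; s_{17} = 11; s_{18} = 5; s_{19} = 16; s_{20} = 4; s_{21} = 3; s_{22} = 7; s_{23} = 10; s_{24} = 0; s_{25} = 10; s_{26} = 10; s_{27} = 3; s_{28} = 13; s_{29} = 16; s_{30} = 12; s_{31} = 11; s_{32} = 6; s_{33} = 0; s_{34} = 6; s_{35} = 6; s_{36} = 12; s_{37} = 1.
The sequence repeats with period 36.
The value 0 first appears (with i ≥ 2) at s_6.

6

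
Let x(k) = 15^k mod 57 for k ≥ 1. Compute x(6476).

Computing terms: x(1) = 15; x(2) = 54; x(3) = 12; x(4) = 9; x(5) = 21; x(6) = 30; x(7) = 51; x(8) = 24; x(9) = 18; x(10) = 42; x(11) = 3; x(12) = 45; x(13) = 48; x(14) = 36; x(15) = 27; x(16) = 6; x(17) = 33; x(18) = 39; x(19) = 15.
The sequence repeats with period 18.
So x(6476) = x(1 + ((6476-1) mod 18)) = x(14) = 36.

36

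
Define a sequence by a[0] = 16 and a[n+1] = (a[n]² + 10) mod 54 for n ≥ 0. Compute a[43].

a[0] = 16,  a[1] = 50,  a[2] = 26,  a[3] = 38,  a[4] = 50.
Since a[4] = a[1] = 50, the sequence is eventually periodic: after a pre-period of length 1 it cycles with period 3.
For n ≥ 1, a[n] depends only on (n - 1) mod 3. (43 - 1) mod 3 = 0, so a[43] = a[1] = 50.

50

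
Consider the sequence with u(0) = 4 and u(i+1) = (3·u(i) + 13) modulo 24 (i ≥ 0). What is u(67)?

We have u(0) = 4,  u(1) = 1,  u(2) = 16,  u(3) = 13,  u(4) = 4.
The sequence repeats with period 4.
So u(67) = u(0 + ((67-0) mod 4)) = u(3) = 13.

13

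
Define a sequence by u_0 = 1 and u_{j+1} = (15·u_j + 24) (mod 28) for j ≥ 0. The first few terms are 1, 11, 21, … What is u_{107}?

u_0 = 1; u_1 = 11; u_2 = 21; u_3 = 3; u_4 = 13; u_5 = 23; u_6 = 5; u_7 = 15; u_8 = 25; u_9 = 7; u_{10} = 17; u_{11} = 27; u_{12} = 9; u_{13} = 19; u_{14} = 1.
Since u_{14} = u_0 = 1, the sequence is periodic with period 14.
So u_{107} = u_{0 + ((107-0) mod 14)} = u_9 = 7.

7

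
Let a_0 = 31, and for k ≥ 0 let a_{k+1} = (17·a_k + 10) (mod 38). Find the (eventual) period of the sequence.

Listing terms: a_0 = 31; a_1 = 5; a_2 = 19; a_3 = 29; a_4 = 9; a_5 = 11; a_6 = 7; a_7 = 15; a_8 = 37; a_9 = 31.
Since a_9 = a_0 = 31, the sequence is periodic with period 9.

9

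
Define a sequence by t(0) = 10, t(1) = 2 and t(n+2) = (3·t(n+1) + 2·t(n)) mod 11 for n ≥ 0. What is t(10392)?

Computing terms: t(0) = 10,  t(1) = 2,  t(2) = 4,  t(3) = 5,  t(4) = 1,  t(5) = 2,  t(6) = 8,  t(7) = 6,  t(8) = 1,  t(9) = 4,  t(10) = 3,  t(11) = 6,  t(12) = 2,  t(13) = 7,  t(14) = 3,  t(15) = 1,  t(16) = 9,  t(17) = 7,  t(18) = 6,  t(19) = 10,  t(20) = 9,  t(21) = 3,  t(22) = 5,  t(23) = 10,  t(24) = 7,  t(25) = 8,  t(26) = 5,  t(27) = 9,  t(28) = 4,  t(29) = 8,  t(30) = 10,  t(31) = 2.
The sequence repeats with period 30.
(10392 - 0) mod 30 = 12, so t(10392) = t(12) = 2.

2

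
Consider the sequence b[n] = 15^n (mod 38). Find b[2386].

b[1] = 15; b[2] = 35; b[3] = 31; b[4] = 9; b[5] = 21; b[6] = 11; b[7] = 13; b[8] = 5; b[9] = 37; b[10] = 23; b[11] = 3; b[12] = 7; b[13] = 29; b[14] = 17; b[15] = 27; b[16] = 25; b[17] = 33; b[18] = 1; b[19] = 15.
Since b[19] = b[1] = 15, the sequence is periodic with period 18.
(2386 - 1) mod 18 = 9, so b[2386] = b[10] = 23.

23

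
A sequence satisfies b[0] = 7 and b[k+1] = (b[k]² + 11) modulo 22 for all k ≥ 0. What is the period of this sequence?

4

Computing terms: b[0] = 7, b[1] = 16, b[2] = 3, b[3] = 20, b[4] = 15, b[5] = 16.
Since b[5] = b[1] = 16, the sequence is eventually periodic: after a pre-period of length 1 it cycles with period 4.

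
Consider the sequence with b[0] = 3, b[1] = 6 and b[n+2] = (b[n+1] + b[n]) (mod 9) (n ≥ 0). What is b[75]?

Listing terms: b[0] = 3,  b[1] = 6,  b[2] = 0,  b[3] = 6,  b[4] = 6,  b[5] = 3,  b[6] = 0,  b[7] = 3,  b[8] = 3,  b[9] = 6.
Since (b[8], b[9]) = (b[0], b[1]) = (3, 6) (two consecutive terms determine the rest), the sequence is periodic with period 8.
So b[75] = b[0 + ((75-0) mod 8)] = b[3] = 6.

6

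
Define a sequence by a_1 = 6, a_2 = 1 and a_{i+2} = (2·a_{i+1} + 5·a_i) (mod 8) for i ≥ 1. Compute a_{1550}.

5

a_1 = 6; a_2 = 1; a_3 = 0; a_4 = 5; a_5 = 2; a_6 = 5; a_7 = 4; a_8 = 1; a_9 = 6; a_{10} = 1.
Since (a_9, a_{10}) = (a_1, a_2) = (6, 1) (two consecutive terms determine the rest), the sequence is periodic with period 8.
(1550 - 1) mod 8 = 5, so a_{1550} = a_6 = 5.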